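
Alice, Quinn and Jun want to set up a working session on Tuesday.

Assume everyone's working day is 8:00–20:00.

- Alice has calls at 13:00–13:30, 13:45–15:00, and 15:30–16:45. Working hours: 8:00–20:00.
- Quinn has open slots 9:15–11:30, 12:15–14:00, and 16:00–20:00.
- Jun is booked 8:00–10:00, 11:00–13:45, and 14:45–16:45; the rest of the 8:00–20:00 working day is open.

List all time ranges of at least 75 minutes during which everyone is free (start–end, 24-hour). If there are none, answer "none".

16:45–20:00

Alice free within 08:00–20:00: 08:00–13:00, 13:30–13:45, 15:00–15:30, 16:45–20:00.
Jun free within 08:00–20:00: 10:00–11:00, 13:45–14:45, 16:45–20:00.
Alice ∩ Quinn: 09:15–11:30, 12:15–13:00, 13:30–13:45, 16:45–20:00.
Alice ∩ Quinn ∩ Jun: 10:00–11:00, 16:45–20:00.
Windows ≥ 75 min: 16:45–20:00.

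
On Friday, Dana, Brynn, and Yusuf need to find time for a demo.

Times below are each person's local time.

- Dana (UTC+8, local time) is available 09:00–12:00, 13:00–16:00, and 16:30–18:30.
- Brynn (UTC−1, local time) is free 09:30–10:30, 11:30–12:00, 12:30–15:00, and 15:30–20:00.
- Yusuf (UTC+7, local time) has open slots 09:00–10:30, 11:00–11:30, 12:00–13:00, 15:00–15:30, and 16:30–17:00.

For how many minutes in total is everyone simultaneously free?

Dana → UTC: 01:00–04:00, 05:00–08:00, 08:30–10:30.
Brynn → UTC: 10:30–11:30, 12:30–13:00, 13:30–16:00, 16:30–21:00.
Yusuf → UTC: 02:00–03:30, 04:00–04:30, 05:00–06:00, 08:00–08:30, 09:30–10:00.
Dana ∩ Brynn: (none).
Dana ∩ Brynn ∩ Yusuf: (none).
Total common minutes: 0.

0 minutes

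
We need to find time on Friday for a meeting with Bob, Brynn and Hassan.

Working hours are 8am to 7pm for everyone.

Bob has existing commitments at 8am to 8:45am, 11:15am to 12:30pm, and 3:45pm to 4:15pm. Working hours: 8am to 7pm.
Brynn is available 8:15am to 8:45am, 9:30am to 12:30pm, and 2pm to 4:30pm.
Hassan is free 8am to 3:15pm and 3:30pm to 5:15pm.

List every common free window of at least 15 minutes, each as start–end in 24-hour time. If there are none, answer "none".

Bob free within 08:00–19:00: 08:45–11:15, 12:30–15:45, 16:15–19:00.
Bob ∩ Brynn: 09:30–11:15, 14:00–15:45, 16:15–16:30.
Bob ∩ Brynn ∩ Hassan: 09:30–11:15, 14:00–15:15, 15:30–15:45, 16:15–16:30.
Windows ≥ 15 min: 09:30–11:15, 14:00–15:15, 15:30–15:45, 16:15–16:30.

09:30–11:15, 14:00–15:15, 15:30–15:45, 16:15–16:30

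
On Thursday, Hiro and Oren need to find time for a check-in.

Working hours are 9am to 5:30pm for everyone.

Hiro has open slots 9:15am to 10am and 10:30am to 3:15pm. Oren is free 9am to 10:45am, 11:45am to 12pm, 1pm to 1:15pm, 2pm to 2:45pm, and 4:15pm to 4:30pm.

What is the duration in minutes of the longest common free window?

Hiro ∩ Oren: 09:15–10:00, 10:30–10:45, 11:45–12:00, 13:00–13:15, 14:00–14:45.
Common window lengths: 45, 15, 15, 15, 45 min; longest is 45.

45 minutes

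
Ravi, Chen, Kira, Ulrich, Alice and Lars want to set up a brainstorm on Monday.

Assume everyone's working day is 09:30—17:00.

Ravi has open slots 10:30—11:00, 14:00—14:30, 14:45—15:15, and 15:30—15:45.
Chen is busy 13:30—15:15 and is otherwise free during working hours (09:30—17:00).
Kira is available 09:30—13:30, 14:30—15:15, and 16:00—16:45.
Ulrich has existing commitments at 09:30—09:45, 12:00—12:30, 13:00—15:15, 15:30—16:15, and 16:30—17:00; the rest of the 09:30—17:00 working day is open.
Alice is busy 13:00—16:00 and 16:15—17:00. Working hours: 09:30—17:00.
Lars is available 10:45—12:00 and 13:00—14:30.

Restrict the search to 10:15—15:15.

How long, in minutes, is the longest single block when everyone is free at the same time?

15 minutes

Chen free within 09:30–17:00: 09:30–13:30, 15:15–17:00.
Ulrich free within 09:30–17:00: 09:45–12:00, 12:30–13:00, 15:15–15:30, 16:15–16:30.
Alice free within 09:30–17:00: 09:30–13:00, 16:00–16:15.
Ravi ∩ Chen: 10:30–11:00, 15:30–15:45.
Ravi ∩ Chen ∩ Kira: 10:30–11:00.
Ravi ∩ Chen ∩ Kira ∩ Ulrich: 10:30–11:00.
Ravi ∩ Chen ∩ Kira ∩ Ulrich ∩ Alice: 10:30–11:00.
Ravi ∩ Chen ∩ Kira ∩ Ulrich ∩ Alice ∩ Lars: 10:45–11:00.
Restricted to 10:15–15:15: 10:45–11:00.
Single common window of 15 minutes.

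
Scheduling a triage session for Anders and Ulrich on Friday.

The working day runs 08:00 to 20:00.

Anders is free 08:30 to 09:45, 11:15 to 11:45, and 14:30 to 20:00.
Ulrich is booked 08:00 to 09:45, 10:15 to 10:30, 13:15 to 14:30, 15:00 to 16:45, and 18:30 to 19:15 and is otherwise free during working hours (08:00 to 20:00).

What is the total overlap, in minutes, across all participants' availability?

210 minutes

Ulrich free within 08:00–20:00: 09:45–10:15, 10:30–13:15, 14:30–15:00, 16:45–18:30, 19:15–20:00.
Anders ∩ Ulrich: 11:15–11:45, 14:30–15:00, 16:45–18:30, 19:15–20:00.
Total common minutes: 30 + 30 + 105 + 45 = 210.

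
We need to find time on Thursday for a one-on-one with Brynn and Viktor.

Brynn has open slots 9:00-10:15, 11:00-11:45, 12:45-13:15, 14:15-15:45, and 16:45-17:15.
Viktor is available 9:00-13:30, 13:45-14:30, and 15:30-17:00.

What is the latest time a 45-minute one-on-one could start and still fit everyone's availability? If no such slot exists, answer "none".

11:00

Brynn ∩ Viktor: 09:00–10:15, 11:00–11:45, 12:45–13:15, 14:15–14:30, 15:30–15:45, 16:45–17:00.
Windows ≥ 45 min: 09:00–10:15, 11:00–11:45.
Latest start in the last window 11:00–11:45 is 11:45 − 45 min = 11:00.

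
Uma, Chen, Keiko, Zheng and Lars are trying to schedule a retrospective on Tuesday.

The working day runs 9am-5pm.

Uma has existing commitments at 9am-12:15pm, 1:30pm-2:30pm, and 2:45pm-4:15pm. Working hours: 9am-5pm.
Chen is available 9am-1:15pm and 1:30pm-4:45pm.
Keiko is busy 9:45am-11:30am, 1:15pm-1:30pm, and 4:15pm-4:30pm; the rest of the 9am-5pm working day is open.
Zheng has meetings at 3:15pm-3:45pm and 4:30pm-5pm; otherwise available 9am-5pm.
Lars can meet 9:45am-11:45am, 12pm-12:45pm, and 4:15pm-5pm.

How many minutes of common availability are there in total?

Uma free within 09:00–17:00: 12:15–13:30, 14:30–14:45, 16:15–17:00.
Keiko free within 09:00–17:00: 09:00–09:45, 11:30–13:15, 13:30–16:15, 16:30–17:00.
Zheng free within 09:00–17:00: 09:00–15:15, 15:45–16:30.
Uma ∩ Chen: 12:15–13:15, 14:30–14:45, 16:15–16:45.
Uma ∩ Chen ∩ Keiko: 12:15–13:15, 14:30–14:45, 16:30–16:45.
Uma ∩ Chen ∩ Keiko ∩ Zheng: 12:15–13:15, 14:30–14:45.
Uma ∩ Chen ∩ Keiko ∩ Zheng ∩ Lars: 12:15–12:45.
Total common minutes: 30.

30 minutes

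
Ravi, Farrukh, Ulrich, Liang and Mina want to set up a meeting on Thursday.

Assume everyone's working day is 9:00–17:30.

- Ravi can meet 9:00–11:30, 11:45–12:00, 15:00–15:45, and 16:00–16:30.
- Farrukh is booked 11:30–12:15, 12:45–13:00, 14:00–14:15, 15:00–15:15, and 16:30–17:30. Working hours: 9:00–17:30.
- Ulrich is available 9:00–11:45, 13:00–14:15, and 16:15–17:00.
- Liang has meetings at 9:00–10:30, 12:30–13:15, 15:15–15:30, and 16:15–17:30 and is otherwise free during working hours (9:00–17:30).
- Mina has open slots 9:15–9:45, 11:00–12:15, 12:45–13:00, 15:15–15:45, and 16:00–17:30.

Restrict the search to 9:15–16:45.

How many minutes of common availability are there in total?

Farrukh free within 09:00–17:30: 09:00–11:30, 12:15–12:45, 13:00–14:00, 14:15–15:00, 15:15–16:30.
Liang free within 09:00–17:30: 10:30–12:30, 13:15–15:15, 15:30–16:15.
Ravi ∩ Farrukh: 09:00–11:30, 15:15–15:45, 16:00–16:30.
Ravi ∩ Farrukh ∩ Ulrich: 09:00–11:30, 16:15–16:30.
Ravi ∩ Farrukh ∩ Ulrich ∩ Liang: 10:30–11:30.
Ravi ∩ Farrukh ∩ Ulrich ∩ Liang ∩ Mina: 11:00–11:30.
Restricted to 09:15–16:45: 11:00–11:30.
Total common minutes: 30.

30 minutes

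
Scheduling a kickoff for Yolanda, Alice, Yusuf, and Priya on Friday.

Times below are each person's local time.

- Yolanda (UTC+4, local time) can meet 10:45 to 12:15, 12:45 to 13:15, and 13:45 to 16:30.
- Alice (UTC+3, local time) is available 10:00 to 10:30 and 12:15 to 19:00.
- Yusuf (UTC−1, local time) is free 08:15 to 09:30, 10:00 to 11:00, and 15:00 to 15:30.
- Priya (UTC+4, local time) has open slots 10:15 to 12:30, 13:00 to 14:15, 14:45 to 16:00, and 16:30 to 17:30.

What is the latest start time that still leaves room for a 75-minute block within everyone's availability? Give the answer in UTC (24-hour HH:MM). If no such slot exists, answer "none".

none

Yolanda → UTC: 06:45–08:15, 08:45–09:15, 09:45–12:30.
Alice → UTC: 07:00–07:30, 09:15–16:00.
Yusuf → UTC: 09:15–10:30, 11:00–12:00, 16:00–16:30.
Priya → UTC: 06:15–08:30, 09:00–10:15, 10:45–12:00, 12:30–13:30.
Yolanda ∩ Alice: 07:00–07:30, 09:45–12:30.
Yolanda ∩ Alice ∩ Yusuf: 09:45–10:30, 11:00–12:00.
Yolanda ∩ Alice ∩ Yusuf ∩ Priya: 09:45–10:15, 11:00–12:00.
Windows ≥ 75 min: (none).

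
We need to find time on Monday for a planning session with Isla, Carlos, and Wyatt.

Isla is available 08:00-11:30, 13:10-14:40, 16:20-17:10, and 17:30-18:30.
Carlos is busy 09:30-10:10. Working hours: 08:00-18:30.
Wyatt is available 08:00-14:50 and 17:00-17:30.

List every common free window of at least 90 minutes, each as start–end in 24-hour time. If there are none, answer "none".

Carlos free within 08:00–18:30: 08:00–09:30, 10:10–18:30.
Isla ∩ Carlos: 08:00–09:30, 10:10–11:30, 13:10–14:40, 16:20–17:10, 17:30–18:30.
Isla ∩ Carlos ∩ Wyatt: 08:00–09:30, 10:10–11:30, 13:10–14:40, 17:00–17:10.
Windows ≥ 90 min: 08:00–09:30, 13:10–14:40.

08:00–09:30, 13:10–14:40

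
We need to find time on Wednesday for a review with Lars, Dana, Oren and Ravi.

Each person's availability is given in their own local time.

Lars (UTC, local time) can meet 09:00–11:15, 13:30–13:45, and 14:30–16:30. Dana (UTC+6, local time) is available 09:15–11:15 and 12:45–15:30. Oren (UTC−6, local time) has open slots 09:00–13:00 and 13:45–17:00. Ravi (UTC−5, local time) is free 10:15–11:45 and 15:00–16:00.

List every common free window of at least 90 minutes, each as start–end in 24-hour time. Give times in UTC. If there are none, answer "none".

Lars → UTC: 09:00–11:15, 13:30–13:45, 14:30–16:30.
Dana → UTC: 03:15–05:15, 06:45–09:30.
Oren → UTC: 15:00–19:00, 19:45–23:00.
Ravi → UTC: 15:15–16:45, 20:00–21:00.
Lars ∩ Dana: 09:00–09:30.
Lars ∩ Dana ∩ Oren: (none).
Lars ∩ Dana ∩ Oren ∩ Ravi: (none).
Windows ≥ 90 min: (none).

none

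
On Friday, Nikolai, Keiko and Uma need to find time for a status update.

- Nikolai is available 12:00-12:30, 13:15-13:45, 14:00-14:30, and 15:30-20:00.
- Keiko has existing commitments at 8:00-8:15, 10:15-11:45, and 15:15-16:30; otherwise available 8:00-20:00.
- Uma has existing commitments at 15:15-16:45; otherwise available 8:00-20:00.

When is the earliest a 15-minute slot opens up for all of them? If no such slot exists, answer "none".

Keiko free within 08:00–20:00: 08:15–10:15, 11:45–15:15, 16:30–20:00.
Uma free within 08:00–20:00: 08:00–15:15, 16:45–20:00.
Nikolai ∩ Keiko: 12:00–12:30, 13:15–13:45, 14:00–14:30, 16:30–20:00.
Nikolai ∩ Keiko ∩ Uma: 12:00–12:30, 13:15–13:45, 14:00–14:30, 16:45–20:00.
Windows ≥ 15 min: 12:00–12:30, 13:15–13:45, 14:00–14:30, 16:45–20:00.
Earliest such window starts at 12:00.

12:00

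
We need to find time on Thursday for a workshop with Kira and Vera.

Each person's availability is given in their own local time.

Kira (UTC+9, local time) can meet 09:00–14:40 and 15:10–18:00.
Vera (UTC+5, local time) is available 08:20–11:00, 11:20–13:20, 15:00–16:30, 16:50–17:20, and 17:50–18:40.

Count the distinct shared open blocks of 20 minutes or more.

Kira → UTC: 00:00–05:40, 06:10–09:00.
Vera → UTC: 03:20–06:00, 06:20–08:20, 10:00–11:30, 11:50–12:20, 12:50–13:40.
Kira ∩ Vera: 03:20–05:40, 06:20–08:20.
Windows ≥ 20 min: 03:20–05:40, 06:20–08:20.
That's 2 windows.

2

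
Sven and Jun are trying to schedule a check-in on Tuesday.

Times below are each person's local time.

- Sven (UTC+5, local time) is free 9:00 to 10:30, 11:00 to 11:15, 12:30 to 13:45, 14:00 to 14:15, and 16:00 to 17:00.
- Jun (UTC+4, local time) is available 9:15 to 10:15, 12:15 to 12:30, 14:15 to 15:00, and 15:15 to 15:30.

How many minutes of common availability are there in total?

60 minutes

Sven → UTC: 04:00–05:30, 06:00–06:15, 07:30–08:45, 09:00–09:15, 11:00–12:00.
Jun → UTC: 05:15–06:15, 08:15–08:30, 10:15–11:00, 11:15–11:30.
Sven ∩ Jun: 05:15–05:30, 06:00–06:15, 08:15–08:30, 11:15–11:30.
Total common minutes: 15 + 15 + 15 + 15 = 60.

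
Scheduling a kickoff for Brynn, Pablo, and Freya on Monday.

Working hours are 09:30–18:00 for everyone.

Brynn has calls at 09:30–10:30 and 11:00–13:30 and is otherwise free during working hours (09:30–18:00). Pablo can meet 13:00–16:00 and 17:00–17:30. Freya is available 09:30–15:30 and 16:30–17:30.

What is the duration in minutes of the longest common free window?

120 minutes

Brynn free within 09:30–18:00: 10:30–11:00, 13:30–18:00.
Brynn ∩ Pablo: 13:30–16:00, 17:00–17:30.
Brynn ∩ Pablo ∩ Freya: 13:30–15:30, 17:00–17:30.
Common window lengths: 120, 30 min; longest is 120.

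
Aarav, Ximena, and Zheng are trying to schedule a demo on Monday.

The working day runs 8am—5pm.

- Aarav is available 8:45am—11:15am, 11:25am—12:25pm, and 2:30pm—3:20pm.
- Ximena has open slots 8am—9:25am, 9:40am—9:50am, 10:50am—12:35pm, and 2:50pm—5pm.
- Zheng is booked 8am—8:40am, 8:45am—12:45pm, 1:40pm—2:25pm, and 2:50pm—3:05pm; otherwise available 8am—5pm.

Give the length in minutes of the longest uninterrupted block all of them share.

Zheng free within 08:00–17:00: 08:40–08:45, 12:45–13:40, 14:25–14:50, 15:05–17:00.
Aarav ∩ Ximena: 08:45–09:25, 09:40–09:50, 10:50–11:15, 11:25–12:25, 14:50–15:20.
Aarav ∩ Ximena ∩ Zheng: 15:05–15:20.
Single common window of 15 minutes.

15 minutes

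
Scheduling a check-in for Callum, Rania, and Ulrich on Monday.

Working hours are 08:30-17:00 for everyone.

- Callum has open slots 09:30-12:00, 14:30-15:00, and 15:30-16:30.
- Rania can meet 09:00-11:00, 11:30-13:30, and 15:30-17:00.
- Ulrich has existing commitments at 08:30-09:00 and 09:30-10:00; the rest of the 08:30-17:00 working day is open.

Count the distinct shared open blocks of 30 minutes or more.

Ulrich free within 08:30–17:00: 09:00–09:30, 10:00–17:00.
Callum ∩ Rania: 09:30–11:00, 11:30–12:00, 15:30–16:30.
Callum ∩ Rania ∩ Ulrich: 10:00–11:00, 11:30–12:00, 15:30–16:30.
Windows ≥ 30 min: 10:00–11:00, 11:30–12:00, 15:30–16:30.
That's 3 windows.

3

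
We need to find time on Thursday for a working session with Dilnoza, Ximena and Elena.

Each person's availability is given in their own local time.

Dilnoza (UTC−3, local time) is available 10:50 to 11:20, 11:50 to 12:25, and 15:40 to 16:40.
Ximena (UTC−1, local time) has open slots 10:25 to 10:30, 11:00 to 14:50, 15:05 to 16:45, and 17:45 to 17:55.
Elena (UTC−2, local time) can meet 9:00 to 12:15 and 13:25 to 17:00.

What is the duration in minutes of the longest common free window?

25 minutes

Dilnoza → UTC: 13:50–14:20, 14:50–15:25, 18:40–19:40.
Ximena → UTC: 11:25–11:30, 12:00–15:50, 16:05–17:45, 18:45–18:55.
Elena → UTC: 11:00–14:15, 15:25–19:00.
Dilnoza ∩ Ximena: 13:50–14:20, 14:50–15:25, 18:45–18:55.
Dilnoza ∩ Ximena ∩ Elena: 13:50–14:15, 18:45–18:55.
Common window lengths: 25, 10 min; longest is 25.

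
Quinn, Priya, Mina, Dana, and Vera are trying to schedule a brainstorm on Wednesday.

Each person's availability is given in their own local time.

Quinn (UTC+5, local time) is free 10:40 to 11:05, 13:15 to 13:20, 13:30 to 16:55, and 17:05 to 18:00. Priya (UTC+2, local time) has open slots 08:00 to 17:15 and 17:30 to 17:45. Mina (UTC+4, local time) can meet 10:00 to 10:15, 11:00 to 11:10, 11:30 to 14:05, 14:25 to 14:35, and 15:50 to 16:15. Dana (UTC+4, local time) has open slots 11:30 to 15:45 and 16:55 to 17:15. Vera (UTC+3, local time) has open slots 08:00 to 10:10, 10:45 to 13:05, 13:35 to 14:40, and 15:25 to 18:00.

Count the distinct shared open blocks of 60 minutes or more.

Quinn → UTC: 05:40–06:05, 08:15–08:20, 08:30–11:55, 12:05–13:00.
Priya → UTC: 06:00–15:15, 15:30–15:45.
Mina → UTC: 06:00–06:15, 07:00–07:10, 07:30–10:05, 10:25–10:35, 11:50–12:15.
Dana → UTC: 07:30–11:45, 12:55–13:15.
Vera → UTC: 05:00–07:10, 07:45–10:05, 10:35–11:40, 12:25–15:00.
Quinn ∩ Priya: 06:00–06:05, 08:15–08:20, 08:30–11:55, 12:05–13:00.
Quinn ∩ Priya ∩ Mina: 06:00–06:05, 08:15–08:20, 08:30–10:05, 10:25–10:35, 11:50–11:55, 12:05–12:15.
Quinn ∩ Priya ∩ Mina ∩ Dana: 08:15–08:20, 08:30–10:05, 10:25–10:35.
Quinn ∩ Priya ∩ Mina ∩ Dana ∩ Vera: 08:15–08:20, 08:30–10:05.
Windows ≥ 60 min: 08:30–10:05.
That's 1 window.

1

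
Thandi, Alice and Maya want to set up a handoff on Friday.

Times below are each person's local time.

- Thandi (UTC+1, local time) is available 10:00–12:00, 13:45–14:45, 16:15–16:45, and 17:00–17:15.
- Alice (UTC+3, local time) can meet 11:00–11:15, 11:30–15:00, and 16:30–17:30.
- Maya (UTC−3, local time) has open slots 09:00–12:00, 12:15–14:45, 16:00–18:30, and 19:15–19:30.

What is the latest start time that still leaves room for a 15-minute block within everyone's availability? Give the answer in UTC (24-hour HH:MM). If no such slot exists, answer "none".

Thandi → UTC: 09:00–11:00, 12:45–13:45, 15:15–15:45, 16:00–16:15.
Alice → UTC: 08:00–08:15, 08:30–12:00, 13:30–14:30.
Maya → UTC: 12:00–15:00, 15:15–17:45, 19:00–21:30, 22:15–22:30.
Thandi ∩ Alice: 09:00–11:00, 13:30–13:45.
Thandi ∩ Alice ∩ Maya: 13:30–13:45.
Windows ≥ 15 min: 13:30–13:45.
Latest start in the last window 13:30–13:45 is 13:45 − 15 min = 13:30.

13:30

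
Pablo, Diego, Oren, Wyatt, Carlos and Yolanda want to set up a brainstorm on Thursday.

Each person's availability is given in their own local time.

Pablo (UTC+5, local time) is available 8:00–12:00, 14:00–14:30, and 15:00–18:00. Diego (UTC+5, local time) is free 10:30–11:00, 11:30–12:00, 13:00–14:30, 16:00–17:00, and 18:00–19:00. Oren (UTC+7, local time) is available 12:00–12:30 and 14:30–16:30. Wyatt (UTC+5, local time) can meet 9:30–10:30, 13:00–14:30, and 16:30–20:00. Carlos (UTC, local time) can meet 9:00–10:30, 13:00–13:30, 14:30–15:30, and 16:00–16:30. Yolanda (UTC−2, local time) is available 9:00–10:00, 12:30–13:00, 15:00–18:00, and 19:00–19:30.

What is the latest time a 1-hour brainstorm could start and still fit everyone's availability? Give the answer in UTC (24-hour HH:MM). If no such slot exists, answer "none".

Pablo → UTC: 03:00–07:00, 09:00–09:30, 10:00–13:00.
Diego → UTC: 05:30–06:00, 06:30–07:00, 08:00–09:30, 11:00–12:00, 13:00–14:00.
Oren → UTC: 05:00–05:30, 07:30–09:30.
Wyatt → UTC: 04:30–05:30, 08:00–09:30, 11:30–15:00.
Carlos → UTC: 09:00–10:30, 13:00–13:30, 14:30–15:30, 16:00–16:30.
Yolanda → UTC: 11:00–12:00, 14:30–15:00, 17:00–20:00, 21:00–21:30.
Pablo ∩ Diego: 05:30–06:00, 06:30–07:00, 09:00–09:30, 11:00–12:00.
Pablo ∩ Diego ∩ Oren: 09:00–09:30.
Pablo ∩ Diego ∩ Oren ∩ Wyatt: 09:00–09:30.
Pablo ∩ Diego ∩ Oren ∩ Wyatt ∩ Carlos: 09:00–09:30.
Pablo ∩ Diego ∩ Oren ∩ Wyatt ∩ Carlos ∩ Yolanda: (none).
Windows ≥ 60 min: (none).

none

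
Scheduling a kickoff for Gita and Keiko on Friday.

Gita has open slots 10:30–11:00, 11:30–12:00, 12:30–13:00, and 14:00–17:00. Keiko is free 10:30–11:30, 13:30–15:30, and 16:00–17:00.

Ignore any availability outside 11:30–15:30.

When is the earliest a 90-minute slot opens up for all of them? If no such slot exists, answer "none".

14:00

Gita ∩ Keiko: 10:30–11:00, 14:00–15:30, 16:00–17:00.
Restricted to 11:30–15:30: 14:00–15:30.
Windows ≥ 90 min: 14:00–15:30.
Earliest such window starts at 14:00.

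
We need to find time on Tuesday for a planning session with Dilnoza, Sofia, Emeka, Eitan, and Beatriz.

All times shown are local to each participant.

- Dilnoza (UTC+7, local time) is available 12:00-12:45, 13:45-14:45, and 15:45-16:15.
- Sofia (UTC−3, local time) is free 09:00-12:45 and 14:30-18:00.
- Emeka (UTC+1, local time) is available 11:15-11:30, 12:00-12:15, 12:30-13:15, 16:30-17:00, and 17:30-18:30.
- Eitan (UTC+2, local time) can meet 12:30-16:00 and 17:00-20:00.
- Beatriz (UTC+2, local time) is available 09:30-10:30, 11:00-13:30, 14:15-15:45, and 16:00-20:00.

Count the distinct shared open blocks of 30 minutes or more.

Dilnoza → UTC: 05:00–05:45, 06:45–07:45, 08:45–09:15.
Sofia → UTC: 12:00–15:45, 17:30–21:00.
Emeka → UTC: 10:15–10:30, 11:00–11:15, 11:30–12:15, 15:30–16:00, 16:30–17:30.
Eitan → UTC: 10:30–14:00, 15:00–18:00.
Beatriz → UTC: 07:30–08:30, 09:00–11:30, 12:15–13:45, 14:00–18:00.
Dilnoza ∩ Sofia: (none).
Dilnoza ∩ Sofia ∩ Emeka: (none).
Dilnoza ∩ Sofia ∩ Emeka ∩ Eitan: (none).
Dilnoza ∩ Sofia ∩ Emeka ∩ Eitan ∩ Beatriz: (none).
Windows ≥ 30 min: (none).
That's 0 windows.

0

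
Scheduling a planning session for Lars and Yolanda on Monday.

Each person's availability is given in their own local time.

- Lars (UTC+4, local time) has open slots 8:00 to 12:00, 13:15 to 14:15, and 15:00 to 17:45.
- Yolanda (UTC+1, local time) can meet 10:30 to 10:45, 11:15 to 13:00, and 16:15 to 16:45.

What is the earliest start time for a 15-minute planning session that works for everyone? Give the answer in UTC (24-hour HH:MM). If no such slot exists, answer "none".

Lars → UTC: 04:00–08:00, 09:15–10:15, 11:00–13:45.
Yolanda → UTC: 09:30–09:45, 10:15–12:00, 15:15–15:45.
Lars ∩ Yolanda: 09:30–09:45, 11:00–12:00.
Windows ≥ 15 min: 09:30–09:45, 11:00–12:00.
Earliest such window starts at 09:30.

09:30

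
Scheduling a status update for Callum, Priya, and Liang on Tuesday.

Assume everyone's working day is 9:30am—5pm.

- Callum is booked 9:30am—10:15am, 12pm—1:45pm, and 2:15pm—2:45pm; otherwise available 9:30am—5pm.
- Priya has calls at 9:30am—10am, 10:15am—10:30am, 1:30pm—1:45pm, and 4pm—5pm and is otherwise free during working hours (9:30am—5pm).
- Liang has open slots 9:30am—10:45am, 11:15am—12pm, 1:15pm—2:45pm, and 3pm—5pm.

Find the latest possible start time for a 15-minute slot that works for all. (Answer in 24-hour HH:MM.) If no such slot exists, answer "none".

Callum free within 09:30–17:00: 10:15–12:00, 13:45–14:15, 14:45–17:00.
Priya free within 09:30–17:00: 10:00–10:15, 10:30–13:30, 13:45–16:00.
Callum ∩ Priya: 10:30–12:00, 13:45–14:15, 14:45–16:00.
Callum ∩ Priya ∩ Liang: 10:30–10:45, 11:15–12:00, 13:45–14:15, 15:00–16:00.
Windows ≥ 15 min: 10:30–10:45, 11:15–12:00, 13:45–14:15, 15:00–16:00.
Latest start in the last window 15:00–16:00 is 16:00 − 15 min = 15:45.

15:45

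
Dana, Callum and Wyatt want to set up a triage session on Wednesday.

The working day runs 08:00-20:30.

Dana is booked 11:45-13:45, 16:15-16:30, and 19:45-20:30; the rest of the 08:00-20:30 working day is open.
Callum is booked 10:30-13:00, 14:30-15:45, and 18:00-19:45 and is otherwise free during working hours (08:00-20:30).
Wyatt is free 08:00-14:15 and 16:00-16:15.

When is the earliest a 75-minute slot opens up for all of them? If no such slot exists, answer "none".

Dana free within 08:00–20:30: 08:00–11:45, 13:45–16:15, 16:30–19:45.
Callum free within 08:00–20:30: 08:00–10:30, 13:00–14:30, 15:45–18:00, 19:45–20:30.
Dana ∩ Callum: 08:00–10:30, 13:45–14:30, 15:45–16:15, 16:30–18:00.
Dana ∩ Callum ∩ Wyatt: 08:00–10:30, 13:45–14:15, 16:00–16:15.
Windows ≥ 75 min: 08:00–10:30.
Earliest such window starts at 08:00.

08:00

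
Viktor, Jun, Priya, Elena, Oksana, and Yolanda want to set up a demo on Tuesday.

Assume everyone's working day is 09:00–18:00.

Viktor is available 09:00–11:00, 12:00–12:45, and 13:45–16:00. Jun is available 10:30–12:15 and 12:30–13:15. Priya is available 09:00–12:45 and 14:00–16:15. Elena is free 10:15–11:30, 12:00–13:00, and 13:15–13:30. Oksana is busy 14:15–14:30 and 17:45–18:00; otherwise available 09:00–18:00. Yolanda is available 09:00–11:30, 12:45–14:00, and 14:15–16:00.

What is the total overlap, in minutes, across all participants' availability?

Oksana free within 09:00–18:00: 09:00–14:15, 14:30–17:45.
Viktor ∩ Jun: 10:30–11:00, 12:00–12:15, 12:30–12:45.
Viktor ∩ Jun ∩ Priya: 10:30–11:00, 12:00–12:15, 12:30–12:45.
Viktor ∩ Jun ∩ Priya ∩ Elena: 10:30–11:00, 12:00–12:15, 12:30–12:45.
Viktor ∩ Jun ∩ Priya ∩ Elena ∩ Oksana: 10:30–11:00, 12:00–12:15, 12:30–12:45.
Viktor ∩ Jun ∩ Priya ∩ Elena ∩ Oksana ∩ Yolanda: 10:30–11:00.
Total common minutes: 30.

30 minutes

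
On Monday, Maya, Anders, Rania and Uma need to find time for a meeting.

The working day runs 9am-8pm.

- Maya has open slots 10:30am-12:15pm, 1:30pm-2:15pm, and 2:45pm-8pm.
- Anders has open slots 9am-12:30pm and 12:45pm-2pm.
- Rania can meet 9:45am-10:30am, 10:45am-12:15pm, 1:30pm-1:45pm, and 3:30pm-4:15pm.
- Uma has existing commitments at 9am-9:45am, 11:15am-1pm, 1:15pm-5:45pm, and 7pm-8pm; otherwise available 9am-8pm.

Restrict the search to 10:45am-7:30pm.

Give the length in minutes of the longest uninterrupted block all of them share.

Uma free within 09:00–20:00: 09:45–11:15, 13:00–13:15, 17:45–19:00.
Maya ∩ Anders: 10:30–12:15, 13:30–14:00.
Maya ∩ Anders ∩ Rania: 10:45–12:15, 13:30–13:45.
Maya ∩ Anders ∩ Rania ∩ Uma: 10:45–11:15.
Restricted to 10:45–19:30: 10:45–11:15.
Single common window of 30 minutes.

30 minutes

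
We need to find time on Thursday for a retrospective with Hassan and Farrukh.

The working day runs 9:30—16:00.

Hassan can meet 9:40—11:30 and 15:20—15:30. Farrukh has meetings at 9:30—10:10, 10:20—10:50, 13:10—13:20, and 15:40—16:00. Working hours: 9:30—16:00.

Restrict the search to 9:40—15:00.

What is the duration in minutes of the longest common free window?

40 minutes

Farrukh free within 09:30–16:00: 10:10–10:20, 10:50–13:10, 13:20–15:40.
Hassan ∩ Farrukh: 10:10–10:20, 10:50–11:30, 15:20–15:30.
Restricted to 09:40–15:00: 10:10–10:20, 10:50–11:30.
Common window lengths: 10, 40 min; longest is 40.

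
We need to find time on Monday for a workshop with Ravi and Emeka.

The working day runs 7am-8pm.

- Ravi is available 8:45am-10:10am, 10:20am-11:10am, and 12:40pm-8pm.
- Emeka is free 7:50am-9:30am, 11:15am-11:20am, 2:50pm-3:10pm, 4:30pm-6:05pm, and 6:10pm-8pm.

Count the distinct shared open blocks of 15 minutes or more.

Ravi ∩ Emeka: 08:45–09:30, 14:50–15:10, 16:30–18:05, 18:10–20:00.
Windows ≥ 15 min: 08:45–09:30, 14:50–15:10, 16:30–18:05, 18:10–20:00.
That's 4 windows.

4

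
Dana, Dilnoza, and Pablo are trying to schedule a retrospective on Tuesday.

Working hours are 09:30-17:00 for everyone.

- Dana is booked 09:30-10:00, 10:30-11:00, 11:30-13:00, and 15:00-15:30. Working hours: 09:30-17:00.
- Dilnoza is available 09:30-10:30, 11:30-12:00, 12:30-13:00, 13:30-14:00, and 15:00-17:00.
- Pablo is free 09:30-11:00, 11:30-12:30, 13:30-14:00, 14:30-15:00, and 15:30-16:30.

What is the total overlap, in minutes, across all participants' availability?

120 minutes

Dana free within 09:30–17:00: 10:00–10:30, 11:00–11:30, 13:00–15:00, 15:30–17:00.
Dana ∩ Dilnoza: 10:00–10:30, 13:30–14:00, 15:30–17:00.
Dana ∩ Dilnoza ∩ Pablo: 10:00–10:30, 13:30–14:00, 15:30–16:30.
Total common minutes: 30 + 30 + 60 = 120.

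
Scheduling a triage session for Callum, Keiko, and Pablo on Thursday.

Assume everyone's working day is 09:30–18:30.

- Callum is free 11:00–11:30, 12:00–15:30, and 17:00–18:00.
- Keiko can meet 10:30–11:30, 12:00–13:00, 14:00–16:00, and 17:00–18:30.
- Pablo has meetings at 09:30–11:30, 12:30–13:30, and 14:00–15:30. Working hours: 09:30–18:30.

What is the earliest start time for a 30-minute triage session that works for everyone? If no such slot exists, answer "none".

12:00

Pablo free within 09:30–18:30: 11:30–12:30, 13:30–14:00, 15:30–18:30.
Callum ∩ Keiko: 11:00–11:30, 12:00–13:00, 14:00–15:30, 17:00–18:00.
Callum ∩ Keiko ∩ Pablo: 12:00–12:30, 17:00–18:00.
Windows ≥ 30 min: 12:00–12:30, 17:00–18:00.
Earliest such window starts at 12:00.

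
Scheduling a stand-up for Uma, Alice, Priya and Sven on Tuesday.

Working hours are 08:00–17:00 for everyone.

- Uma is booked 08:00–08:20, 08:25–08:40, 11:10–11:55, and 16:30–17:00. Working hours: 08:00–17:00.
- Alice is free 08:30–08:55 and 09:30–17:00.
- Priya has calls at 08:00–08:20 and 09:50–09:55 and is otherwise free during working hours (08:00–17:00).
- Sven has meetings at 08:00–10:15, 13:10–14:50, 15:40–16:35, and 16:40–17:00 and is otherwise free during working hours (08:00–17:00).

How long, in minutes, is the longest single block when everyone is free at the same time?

Uma free within 08:00–17:00: 08:20–08:25, 08:40–11:10, 11:55–16:30.
Priya free within 08:00–17:00: 08:20–09:50, 09:55–17:00.
Sven free within 08:00–17:00: 10:15–13:10, 14:50–15:40, 16:35–16:40.
Uma ∩ Alice: 08:40–08:55, 09:30–11:10, 11:55–16:30.
Uma ∩ Alice ∩ Priya: 08:40–08:55, 09:30–09:50, 09:55–11:10, 11:55–16:30.
Uma ∩ Alice ∩ Priya ∩ Sven: 10:15–11:10, 11:55–13:10, 14:50–15:40.
Common window lengths: 55, 75, 50 min; longest is 75.

75 minutes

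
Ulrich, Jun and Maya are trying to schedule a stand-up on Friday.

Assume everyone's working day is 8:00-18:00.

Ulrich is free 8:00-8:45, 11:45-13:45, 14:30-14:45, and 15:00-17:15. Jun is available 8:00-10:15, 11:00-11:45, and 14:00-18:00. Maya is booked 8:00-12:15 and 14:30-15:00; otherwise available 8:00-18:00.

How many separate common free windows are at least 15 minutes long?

Maya free within 08:00–18:00: 12:15–14:30, 15:00–18:00.
Ulrich ∩ Jun: 08:00–08:45, 14:30–14:45, 15:00–17:15.
Ulrich ∩ Jun ∩ Maya: 15:00–17:15.
Windows ≥ 15 min: 15:00–17:15.
That's 1 window.

1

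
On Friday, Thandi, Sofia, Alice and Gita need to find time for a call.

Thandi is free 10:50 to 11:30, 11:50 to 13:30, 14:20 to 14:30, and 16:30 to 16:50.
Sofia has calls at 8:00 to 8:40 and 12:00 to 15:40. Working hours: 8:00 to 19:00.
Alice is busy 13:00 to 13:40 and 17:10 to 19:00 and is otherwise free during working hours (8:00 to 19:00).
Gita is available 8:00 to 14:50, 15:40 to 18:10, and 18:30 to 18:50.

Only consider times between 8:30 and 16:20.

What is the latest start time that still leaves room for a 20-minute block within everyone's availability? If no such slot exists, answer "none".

11:10

Sofia free within 08:00–19:00: 08:40–12:00, 15:40–19:00.
Alice free within 08:00–19:00: 08:00–13:00, 13:40–17:10.
Thandi ∩ Sofia: 10:50–11:30, 11:50–12:00, 16:30–16:50.
Thandi ∩ Sofia ∩ Alice: 10:50–11:30, 11:50–12:00, 16:30–16:50.
Thandi ∩ Sofia ∩ Alice ∩ Gita: 10:50–11:30, 11:50–12:00, 16:30–16:50.
Restricted to 08:30–16:20: 10:50–11:30, 11:50–12:00.
Windows ≥ 20 min: 10:50–11:30.
Latest start in the last window 10:50–11:30 is 11:30 − 20 min = 11:10.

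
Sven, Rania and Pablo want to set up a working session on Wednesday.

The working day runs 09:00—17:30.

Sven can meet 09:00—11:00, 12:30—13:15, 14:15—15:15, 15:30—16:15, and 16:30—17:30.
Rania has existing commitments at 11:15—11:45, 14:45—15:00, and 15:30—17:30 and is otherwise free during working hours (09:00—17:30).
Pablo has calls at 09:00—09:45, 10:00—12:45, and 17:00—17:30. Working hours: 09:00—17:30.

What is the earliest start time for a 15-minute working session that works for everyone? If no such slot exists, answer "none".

Rania free within 09:00–17:30: 09:00–11:15, 11:45–14:45, 15:00–15:30.
Pablo free within 09:00–17:30: 09:45–10:00, 12:45–17:00.
Sven ∩ Rania: 09:00–11:00, 12:30–13:15, 14:15–14:45, 15:00–15:15.
Sven ∩ Rania ∩ Pablo: 09:45–10:00, 12:45–13:15, 14:15–14:45, 15:00–15:15.
Windows ≥ 15 min: 09:45–10:00, 12:45–13:15, 14:15–14:45, 15:00–15:15.
Earliest such window starts at 09:45.

09:45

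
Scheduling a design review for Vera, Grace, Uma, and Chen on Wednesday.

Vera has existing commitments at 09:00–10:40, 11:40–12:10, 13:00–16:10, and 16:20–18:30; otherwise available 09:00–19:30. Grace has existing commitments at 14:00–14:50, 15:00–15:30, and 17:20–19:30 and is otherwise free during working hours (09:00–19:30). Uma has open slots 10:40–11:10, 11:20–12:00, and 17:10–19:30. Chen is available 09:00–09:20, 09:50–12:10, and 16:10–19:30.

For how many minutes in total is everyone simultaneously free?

Vera free within 09:00–19:30: 10:40–11:40, 12:10–13:00, 16:10–16:20, 18:30–19:30.
Grace free within 09:00–19:30: 09:00–14:00, 14:50–15:00, 15:30–17:20.
Vera ∩ Grace: 10:40–11:40, 12:10–13:00, 16:10–16:20.
Vera ∩ Grace ∩ Uma: 10:40–11:10, 11:20–11:40.
Vera ∩ Grace ∩ Uma ∩ Chen: 10:40–11:10, 11:20–11:40.
Total common minutes: 30 + 20 = 50.

50 minutes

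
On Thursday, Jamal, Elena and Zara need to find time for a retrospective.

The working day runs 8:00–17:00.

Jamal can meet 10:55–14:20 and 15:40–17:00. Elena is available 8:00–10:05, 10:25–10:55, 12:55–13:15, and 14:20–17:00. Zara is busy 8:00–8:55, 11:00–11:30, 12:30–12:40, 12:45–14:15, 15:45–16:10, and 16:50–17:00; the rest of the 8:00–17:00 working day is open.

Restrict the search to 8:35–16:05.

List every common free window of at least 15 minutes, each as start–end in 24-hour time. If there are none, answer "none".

Zara free within 08:00–17:00: 08:55–11:00, 11:30–12:30, 12:40–12:45, 14:15–15:45, 16:10–16:50.
Jamal ∩ Elena: 12:55–13:15, 15:40–17:00.
Jamal ∩ Elena ∩ Zara: 15:40–15:45, 16:10–16:50.
Restricted to 08:35–16:05: 15:40–15:45.
Windows ≥ 15 min: (none).

none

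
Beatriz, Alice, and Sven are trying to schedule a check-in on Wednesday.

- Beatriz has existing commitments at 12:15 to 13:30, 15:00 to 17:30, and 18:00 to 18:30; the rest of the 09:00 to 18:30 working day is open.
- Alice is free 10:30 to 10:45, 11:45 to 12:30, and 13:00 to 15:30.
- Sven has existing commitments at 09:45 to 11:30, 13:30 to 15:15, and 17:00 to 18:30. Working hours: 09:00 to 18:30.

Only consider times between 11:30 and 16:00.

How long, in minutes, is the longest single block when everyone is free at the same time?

Beatriz free within 09:00–18:30: 09:00–12:15, 13:30–15:00, 17:30–18:00.
Sven free within 09:00–18:30: 09:00–09:45, 11:30–13:30, 15:15–17:00.
Beatriz ∩ Alice: 10:30–10:45, 11:45–12:15, 13:30–15:00.
Beatriz ∩ Alice ∩ Sven: 11:45–12:15.
Restricted to 11:30–16:00: 11:45–12:15.
Single common window of 30 minutes.

30 minutes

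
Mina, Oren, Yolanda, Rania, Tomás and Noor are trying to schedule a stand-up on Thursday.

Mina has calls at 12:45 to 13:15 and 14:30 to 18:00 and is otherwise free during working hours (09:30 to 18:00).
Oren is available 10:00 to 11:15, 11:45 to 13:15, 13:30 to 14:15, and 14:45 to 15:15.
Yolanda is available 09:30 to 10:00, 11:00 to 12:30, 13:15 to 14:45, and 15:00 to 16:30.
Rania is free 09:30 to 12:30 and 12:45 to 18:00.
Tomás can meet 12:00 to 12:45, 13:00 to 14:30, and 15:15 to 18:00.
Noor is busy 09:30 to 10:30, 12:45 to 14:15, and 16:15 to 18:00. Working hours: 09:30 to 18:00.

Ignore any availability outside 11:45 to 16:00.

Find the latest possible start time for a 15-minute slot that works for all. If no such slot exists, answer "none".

Mina free within 09:30–18:00: 09:30–12:45, 13:15–14:30.
Noor free within 09:30–18:00: 10:30–12:45, 14:15–16:15.
Mina ∩ Oren: 10:00–11:15, 11:45–12:45, 13:30–14:15.
Mina ∩ Oren ∩ Yolanda: 11:00–11:15, 11:45–12:30, 13:30–14:15.
Mina ∩ Oren ∩ Yolanda ∩ Rania: 11:00–11:15, 11:45–12:30, 13:30–14:15.
Mina ∩ Oren ∩ Yolanda ∩ Rania ∩ Tomás: 12:00–12:30, 13:30–14:15.
Mina ∩ Oren ∩ Yolanda ∩ Rania ∩ Tomás ∩ Noor: 12:00–12:30.
Restricted to 11:45–16:00: 12:00–12:30.
Windows ≥ 15 min: 12:00–12:30.
Latest start in the last window 12:00–12:30 is 12:30 − 15 min = 12:15.

12:15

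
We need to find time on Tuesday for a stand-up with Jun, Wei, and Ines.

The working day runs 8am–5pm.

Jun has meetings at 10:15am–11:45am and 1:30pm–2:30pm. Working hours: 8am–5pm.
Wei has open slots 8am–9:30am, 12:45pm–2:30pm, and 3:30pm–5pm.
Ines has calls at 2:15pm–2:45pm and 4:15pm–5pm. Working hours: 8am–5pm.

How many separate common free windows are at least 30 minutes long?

3

Jun free within 08:00–17:00: 08:00–10:15, 11:45–13:30, 14:30–17:00.
Ines free within 08:00–17:00: 08:00–14:15, 14:45–16:15.
Jun ∩ Wei: 08:00–09:30, 12:45–13:30, 15:30–17:00.
Jun ∩ Wei ∩ Ines: 08:00–09:30, 12:45–13:30, 15:30–16:15.
Windows ≥ 30 min: 08:00–09:30, 12:45–13:30, 15:30–16:15.
That's 3 windows.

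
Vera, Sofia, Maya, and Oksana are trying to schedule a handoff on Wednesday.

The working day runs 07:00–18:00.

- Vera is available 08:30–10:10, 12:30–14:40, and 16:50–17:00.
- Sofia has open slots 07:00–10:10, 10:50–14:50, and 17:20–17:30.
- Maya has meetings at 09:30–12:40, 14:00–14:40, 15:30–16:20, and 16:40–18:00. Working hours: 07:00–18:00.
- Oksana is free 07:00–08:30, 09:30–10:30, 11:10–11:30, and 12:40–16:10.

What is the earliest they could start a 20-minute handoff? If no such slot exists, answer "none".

Maya free within 07:00–18:00: 07:00–09:30, 12:40–14:00, 14:40–15:30, 16:20–16:40.
Vera ∩ Sofia: 08:30–10:10, 12:30–14:40.
Vera ∩ Sofia ∩ Maya: 08:30–09:30, 12:40–14:00.
Vera ∩ Sofia ∩ Maya ∩ Oksana: 12:40–14:00.
Windows ≥ 20 min: 12:40–14:00.
Earliest such window starts at 12:40.

12:40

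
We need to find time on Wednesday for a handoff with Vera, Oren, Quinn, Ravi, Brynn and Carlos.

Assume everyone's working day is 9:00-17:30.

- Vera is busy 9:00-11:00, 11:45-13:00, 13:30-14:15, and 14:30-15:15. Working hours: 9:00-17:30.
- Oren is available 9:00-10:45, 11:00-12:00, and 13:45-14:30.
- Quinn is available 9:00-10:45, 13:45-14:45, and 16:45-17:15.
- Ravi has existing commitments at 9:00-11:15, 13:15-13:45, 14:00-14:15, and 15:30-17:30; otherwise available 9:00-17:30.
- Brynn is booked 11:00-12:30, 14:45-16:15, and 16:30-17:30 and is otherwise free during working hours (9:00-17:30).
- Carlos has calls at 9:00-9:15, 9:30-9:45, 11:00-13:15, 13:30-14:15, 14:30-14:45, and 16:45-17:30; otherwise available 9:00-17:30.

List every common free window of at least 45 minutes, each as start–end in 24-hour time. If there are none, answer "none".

Vera free within 09:00–17:30: 11:00–11:45, 13:00–13:30, 14:15–14:30, 15:15–17:30.
Ravi free within 09:00–17:30: 11:15–13:15, 13:45–14:00, 14:15–15:30.
Brynn free within 09:00–17:30: 09:00–11:00, 12:30–14:45, 16:15–16:30.
Carlos free within 09:00–17:30: 09:15–09:30, 09:45–11:00, 13:15–13:30, 14:15–14:30, 14:45–16:45.
Vera ∩ Oren: 11:00–11:45, 14:15–14:30.
Vera ∩ Oren ∩ Quinn: 14:15–14:30.
Vera ∩ Oren ∩ Quinn ∩ Ravi: 14:15–14:30.
Vera ∩ Oren ∩ Quinn ∩ Ravi ∩ Brynn: 14:15–14:30.
Vera ∩ Oren ∩ Quinn ∩ Ravi ∩ Brynn ∩ Carlos: 14:15–14:30.
Windows ≥ 45 min: (none).

none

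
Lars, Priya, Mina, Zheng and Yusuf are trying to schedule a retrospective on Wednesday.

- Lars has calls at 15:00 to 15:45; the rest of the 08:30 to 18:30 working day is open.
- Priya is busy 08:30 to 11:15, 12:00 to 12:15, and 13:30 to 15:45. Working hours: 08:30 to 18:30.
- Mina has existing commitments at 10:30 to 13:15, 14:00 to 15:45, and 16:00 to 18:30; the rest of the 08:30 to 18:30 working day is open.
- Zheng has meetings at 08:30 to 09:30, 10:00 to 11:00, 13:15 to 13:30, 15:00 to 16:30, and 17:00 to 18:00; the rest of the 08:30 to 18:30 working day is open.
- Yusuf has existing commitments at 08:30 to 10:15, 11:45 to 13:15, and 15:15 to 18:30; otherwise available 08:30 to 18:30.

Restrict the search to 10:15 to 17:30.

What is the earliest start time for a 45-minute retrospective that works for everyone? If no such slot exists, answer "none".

Lars free within 08:30–18:30: 08:30–15:00, 15:45–18:30.
Priya free within 08:30–18:30: 11:15–12:00, 12:15–13:30, 15:45–18:30.
Mina free within 08:30–18:30: 08:30–10:30, 13:15–14:00, 15:45–16:00.
Zheng free within 08:30–18:30: 09:30–10:00, 11:00–13:15, 13:30–15:00, 16:30–17:00, 18:00–18:30.
Yusuf free within 08:30–18:30: 10:15–11:45, 13:15–15:15.
Lars ∩ Priya: 11:15–12:00, 12:15–13:30, 15:45–18:30.
Lars ∩ Priya ∩ Mina: 13:15–13:30, 15:45–16:00.
Lars ∩ Priya ∩ Mina ∩ Zheng: (none).
Lars ∩ Priya ∩ Mina ∩ Zheng ∩ Yusuf: (none).
Restricted to 10:15–17:30: (none).
Windows ≥ 45 min: (none).

none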